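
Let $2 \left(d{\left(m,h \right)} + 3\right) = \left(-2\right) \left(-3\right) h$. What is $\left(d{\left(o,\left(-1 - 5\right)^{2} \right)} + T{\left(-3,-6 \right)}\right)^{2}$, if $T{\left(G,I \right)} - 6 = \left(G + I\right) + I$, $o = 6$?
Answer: $9216$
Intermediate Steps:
$T{\left(G,I \right)} = 6 + G + 2 I$ ($T{\left(G,I \right)} = 6 + \left(\left(G + I\right) + I\right) = 6 + \left(G + 2 I\right) = 6 + G + 2 I$)
$d{\left(m,h \right)} = -3 + 3 h$ ($d{\left(m,h \right)} = -3 + \frac{\left(-2\right) \left(-3\right) h}{2} = -3 + \frac{6 h}{2} = -3 + 3 h$)
$\left(d{\left(o,\left(-1 - 5\right)^{2} \right)} + T{\left(-3,-6 \right)}\right)^{2} = \left(\left(-3 + 3 \left(-1 - 5\right)^{2}\right) + \left(6 - 3 + 2 \left(-6\right)\right)\right)^{2} = \left(\left(-3 + 3 \left(-6\right)^{2}\right) - 9\right)^{2} = \left(\left(-3 + 3 \cdot 36\right) - 9\right)^{2} = \left(\left(-3 + 108\right) - 9\right)^{2} = \left(105 - 9\right)^{2} = 96^{2} = 9216$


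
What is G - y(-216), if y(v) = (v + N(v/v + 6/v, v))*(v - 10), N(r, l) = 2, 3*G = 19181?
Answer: -125911/3 ≈ -41970.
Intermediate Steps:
G = 19181/3 (G = (1/3)*19181 = 19181/3 ≈ 6393.7)
y(v) = (-10 + v)*(2 + v) (y(v) = (v + 2)*(v - 10) = (2 + v)*(-10 + v) = (-10 + v)*(2 + v))
G - y(-216) = 19181/3 - (-20 + (-216)**2 - 8*(-216)) = 19181/3 - (-20 + 46656 + 1728) = 19181/3 - 1*48364 = 19181/3 - 48364 = -125911/3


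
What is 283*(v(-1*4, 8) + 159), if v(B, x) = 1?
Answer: 45280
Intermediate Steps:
283*(v(-1*4, 8) + 159) = 283*(1 + 159) = 283*160 = 45280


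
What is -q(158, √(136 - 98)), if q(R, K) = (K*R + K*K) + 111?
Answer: -149 - 158*√38 ≈ -1123.0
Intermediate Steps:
q(R, K) = 111 + K² + K*R (q(R, K) = (K*R + K²) + 111 = (K² + K*R) + 111 = 111 + K² + K*R)
-q(158, √(136 - 98)) = -(111 + (√(136 - 98))² + √(136 - 98)*158) = -(111 + (√38)² + √38*158) = -(111 + 38 + 158*√38) = -(149 + 158*√38) = -149 - 158*√38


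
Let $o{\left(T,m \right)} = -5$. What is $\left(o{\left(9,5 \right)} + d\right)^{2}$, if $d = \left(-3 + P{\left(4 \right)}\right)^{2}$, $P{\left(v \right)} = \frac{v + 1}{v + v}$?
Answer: $\frac{1681}{4096} \approx 0.4104$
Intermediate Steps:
$P{\left(v \right)} = \frac{1 + v}{2 v}$
$d = \frac{361}{64}$ ($d = \left(-3 + \frac{1 + 4}{2 \cdot 4}\right)^{2} = \left(-3 + \frac{1}{2} \cdot \frac{1}{4} \cdot 5\right)^{2} = \left(-3 + \frac{5}{8}\right)^{2} = \left(- \frac{19}{8}\right)^{2} = \frac{361}{64} \approx 5.6406$)
$\left(o{\left(9,5 \right)} + d\right)^{2} = \left(-5 + \frac{361}{64}\right)^{2} = \left(\frac{41}{64}\right)^{2} = \frac{1681}{4096}$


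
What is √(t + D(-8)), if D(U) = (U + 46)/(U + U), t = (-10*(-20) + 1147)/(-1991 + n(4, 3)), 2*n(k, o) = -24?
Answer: I*√195624998/8012 ≈ 1.7457*I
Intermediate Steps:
n(k, o) = -12 (n(k, o) = (½)*(-24) = -12)
t = -1347/2003 (t = (-10*(-20) + 1147)/(-1991 - 12) = (200 + 1147)/(-2003) = 1347*(-1/2003) = -1347/2003 ≈ -0.67249)
D(U) = (46 + U)/(2*U) (D(U) = (46 + U)/((2*U)) = (46 + U)*(1/(2*U)) = (46 + U)/(2*U))
√(t + D(-8)) = √(-1347/2003 + (½)*(46 - 8)/(-8)) = √(-1347/2003 + (½)*(-⅛)*38) = √(-1347/2003 - 19/8) = √(-48833/16024) = I*√195624998/8012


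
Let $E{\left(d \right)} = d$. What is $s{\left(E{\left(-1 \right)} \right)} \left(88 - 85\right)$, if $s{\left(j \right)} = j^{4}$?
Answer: $3$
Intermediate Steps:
$s{\left(E{\left(-1 \right)} \right)} \left(88 - 85\right) = \left(-1\right)^{4} \left(88 - 85\right) = 1 \cdot 3 = 3$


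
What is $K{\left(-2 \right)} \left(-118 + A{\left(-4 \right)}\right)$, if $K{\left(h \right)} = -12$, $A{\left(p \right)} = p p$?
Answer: $1224$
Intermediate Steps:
$A{\left(p \right)} = p^{2}$
$K{\left(-2 \right)} \left(-118 + A{\left(-4 \right)}\right) = - 12 \left(-118 + \left(-4\right)^{2}\right) = - 12 \left(-118 + 16\right) = \left(-12\right) \left(-102\right) = 1224$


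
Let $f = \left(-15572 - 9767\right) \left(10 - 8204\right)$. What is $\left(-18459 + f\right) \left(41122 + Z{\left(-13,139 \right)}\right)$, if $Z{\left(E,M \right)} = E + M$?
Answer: $8563468695136$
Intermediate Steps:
$f = 207627766$ ($f = \left(-25339\right) \left(-8194\right) = 207627766$)
$\left(-18459 + f\right) \left(41122 + Z{\left(-13,139 \right)}\right) = \left(-18459 + 207627766\right) \left(41122 + \left(-13 + 139\right)\right) = 207609307 \left(41122 + 126\right) = 207609307 \cdot 41248 = 8563468695136$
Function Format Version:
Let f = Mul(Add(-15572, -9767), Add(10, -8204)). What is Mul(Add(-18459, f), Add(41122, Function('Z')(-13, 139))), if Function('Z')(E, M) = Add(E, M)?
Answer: 8563468695136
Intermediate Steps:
f = 207627766 (f = Mul(-25339, -8194) = 207627766)
Mul(Add(-18459, f), Add(41122, Function('Z')(-13, 139))) = Mul(Add(-18459, 207627766), Add(41122, Add(-13, 139))) = Mul(207609307, Add(41122, 126)) = Mul(207609307, 41248) = 8563468695136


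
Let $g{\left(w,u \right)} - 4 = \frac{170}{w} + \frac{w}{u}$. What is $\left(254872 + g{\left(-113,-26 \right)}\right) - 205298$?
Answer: $\frac{145668513}{2938} \approx 49581.0$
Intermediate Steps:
$g{\left(w,u \right)} = 4 + \frac{170}{w} + \frac{w}{u}$ ($g{\left(w,u \right)} = 4 + \left(\frac{170}{w} + \frac{w}{u}\right) = 4 + \frac{170}{w} + \frac{w}{u}$)
$\left(254872 + g{\left(-113,-26 \right)}\right) - 205298 = \left(254872 + \left(4 + \frac{170}{-113} - \frac{113}{-26}\right)\right) - 205298 = \left(254872 + \left(4 + 170 \left(- \frac{1}{113}\right) - - \frac{113}{26}\right)\right) - 205298 = \left(254872 + \left(4 - \frac{170}{113} + \frac{113}{26}\right)\right) - 205298 = \left(254872 + \frac{20101}{2938}\right) - 205298 = \frac{748834037}{2938} - 205298 = \frac{145668513}{2938}$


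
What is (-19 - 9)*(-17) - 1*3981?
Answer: -3505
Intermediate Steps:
(-19 - 9)*(-17) - 1*3981 = -28*(-17) - 3981 = 476 - 3981 = -3505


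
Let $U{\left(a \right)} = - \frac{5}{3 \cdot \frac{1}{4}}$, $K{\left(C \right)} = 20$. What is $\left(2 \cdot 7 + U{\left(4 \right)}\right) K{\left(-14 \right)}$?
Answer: $\frac{440}{3} \approx 146.67$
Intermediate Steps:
$U{\left(a \right)} = - \frac{20}{3}$ ($U{\left(a \right)} = - \frac{5}{3 \cdot \frac{1}{4}} = - \frac{5}{\frac{3}{4}} = \left(-5\right) \frac{4}{3} = - \frac{20}{3}$)
$\left(2 \cdot 7 + U{\left(4 \right)}\right) K{\left(-14 \right)} = \left(2 \cdot 7 - \frac{20}{3}\right) 20 = \left(14 - \frac{20}{3}\right) 20 = \frac{22}{3} \cdot 20 = \frac{440}{3}$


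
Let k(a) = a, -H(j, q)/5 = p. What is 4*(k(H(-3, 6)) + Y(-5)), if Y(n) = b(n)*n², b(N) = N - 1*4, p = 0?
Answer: -900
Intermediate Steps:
b(N) = -4 + N (b(N) = N - 4 = -4 + N)
H(j, q) = 0 (H(j, q) = -5*0 = 0)
Y(n) = n²*(-4 + n) (Y(n) = (-4 + n)*n² = n²*(-4 + n))
4*(k(H(-3, 6)) + Y(-5)) = 4*(0 + (-5)²*(-4 - 5)) = 4*(0 + 25*(-9)) = 4*(0 - 225) = 4*(-225) = -900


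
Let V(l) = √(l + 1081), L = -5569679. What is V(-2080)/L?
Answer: -3*I*√111/5569679 ≈ -5.6748e-6*I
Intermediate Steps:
V(l) = √(1081 + l)
V(-2080)/L = √(1081 - 2080)/(-5569679) = √(-999)*(-1/5569679) = (3*I*√111)*(-1/5569679) = -3*I*√111/5569679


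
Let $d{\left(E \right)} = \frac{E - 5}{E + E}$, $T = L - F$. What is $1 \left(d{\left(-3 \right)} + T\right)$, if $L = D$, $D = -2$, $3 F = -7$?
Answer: $\frac{5}{3} \approx 1.6667$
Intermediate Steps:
$F = - \frac{7}{3}$ ($F = \frac{1}{3} \left(-7\right) = - \frac{7}{3} \approx -2.3333$)
$L = -2$
$T = \frac{1}{3}$ ($T = -2 - - \frac{7}{3} = -2 + \frac{7}{3} = \frac{1}{3} \approx 0.33333$)
$d{\left(E \right)} = \frac{-5 + E}{2 E}$
$1 \left(d{\left(-3 \right)} + T\right) = 1 \left(\frac{-5 - 3}{2 \left(-3\right)} + \frac{1}{3}\right) = 1 \left(\frac{1}{2} \left(- \frac{1}{3}\right) \left(-8\right) + \frac{1}{3}\right) = 1 \left(\frac{4}{3} + \frac{1}{3}\right) = 1 \cdot \frac{5}{3} = \frac{5}{3}$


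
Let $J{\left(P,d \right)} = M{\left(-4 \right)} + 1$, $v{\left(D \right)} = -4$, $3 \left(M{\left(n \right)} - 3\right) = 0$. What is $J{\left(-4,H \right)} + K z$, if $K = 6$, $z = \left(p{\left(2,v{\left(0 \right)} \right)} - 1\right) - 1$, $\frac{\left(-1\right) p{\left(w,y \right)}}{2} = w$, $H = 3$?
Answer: $-32$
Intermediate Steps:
$M{\left(n \right)} = 3$ ($M{\left(n \right)} = 3 + \frac{1}{3} \cdot 0 = 3 + 0 = 3$)
$p{\left(w,y \right)} = - 2 w$
$z = -6$ ($z = \left(\left(-2\right) 2 - 1\right) - 1 = \left(-4 - 1\right) - 1 = -5 - 1 = -6$)
$J{\left(P,d \right)} = 4$ ($J{\left(P,d \right)} = 3 + 1 = 4$)
$J{\left(-4,H \right)} + K z = 4 + 6 \left(-6\right) = 4 - 36 = -32$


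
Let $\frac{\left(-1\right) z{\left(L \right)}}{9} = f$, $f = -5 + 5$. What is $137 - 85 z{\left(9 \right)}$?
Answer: $137$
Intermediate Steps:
$f = 0$
$z{\left(L \right)} = 0$ ($z{\left(L \right)} = \left(-9\right) 0 = 0$)
$137 - 85 z{\left(9 \right)} = 137 - 0 = 137 + 0 = 137$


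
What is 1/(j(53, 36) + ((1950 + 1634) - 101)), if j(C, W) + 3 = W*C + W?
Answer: 1/5424 ≈ 0.00018437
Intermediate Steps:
j(C, W) = -3 + W + C*W (j(C, W) = -3 + (W*C + W) = -3 + (C*W + W) = -3 + (W + C*W) = -3 + W + C*W)
1/(j(53, 36) + ((1950 + 1634) - 101)) = 1/((-3 + 36 + 53*36) + ((1950 + 1634) - 101)) = 1/((-3 + 36 + 1908) + (3584 - 101)) = 1/(1941 + 3483) = 1/5424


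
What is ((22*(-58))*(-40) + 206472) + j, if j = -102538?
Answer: 154974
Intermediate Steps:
((22*(-58))*(-40) + 206472) + j = ((22*(-58))*(-40) + 206472) - 102538 = (-1276*(-40) + 206472) - 102538 = (51040 + 206472) - 102538 = 257512 - 102538 = 154974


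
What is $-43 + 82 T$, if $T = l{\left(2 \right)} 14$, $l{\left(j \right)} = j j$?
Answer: $4549$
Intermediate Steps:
$l{\left(j \right)} = j^{2}$
$T = 56$ ($T = 2^{2} \cdot 14 = 4 \cdot 14 = 56$)
$-43 + 82 T = -43 + 82 \cdot 56 = -43 + 4592 = 4549$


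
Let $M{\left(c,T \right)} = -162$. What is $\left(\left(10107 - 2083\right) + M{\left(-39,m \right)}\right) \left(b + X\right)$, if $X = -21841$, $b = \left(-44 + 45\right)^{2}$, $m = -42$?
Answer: $-171706080$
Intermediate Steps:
$b = 1$ ($b = 1^{2} = 1$)
$\left(\left(10107 - 2083\right) + M{\left(-39,m \right)}\right) \left(b + X\right) = \left(\left(10107 - 2083\right) - 162\right) \left(1 - 21841\right) = \left(8024 - 162\right) \left(-21840\right) = 7862 \left(-21840\right) = -171706080$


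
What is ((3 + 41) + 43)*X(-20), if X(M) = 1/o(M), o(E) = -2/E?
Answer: 870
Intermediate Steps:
X(M) = -M/2 (X(M) = 1/(-2/M) = -M/2)
((3 + 41) + 43)*X(-20) = ((3 + 41) + 43)*(-½*(-20)) = (44 + 43)*10 = 87*10 = 870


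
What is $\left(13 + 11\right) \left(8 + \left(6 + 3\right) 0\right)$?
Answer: $192$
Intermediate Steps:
$\left(13 + 11\right) \left(8 + \left(6 + 3\right) 0\right) = 24 \left(8 + 9 \cdot 0\right) = 24 \left(8 + 0\right) = 24 \cdot 8 = 192$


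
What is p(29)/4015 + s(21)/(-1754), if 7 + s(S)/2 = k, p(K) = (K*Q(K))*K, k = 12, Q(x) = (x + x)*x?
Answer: 1240550799/3521155 ≈ 352.31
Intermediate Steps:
Q(x) = 2*x² (Q(x) = (2*x)*x = 2*x²)
p(K) = 2*K⁴ (p(K) = (K*(2*K²))*K = (2*K³)*K = 2*K⁴)
s(S) = 10 (s(S) = -14 + 2*12 = -14 + 24 = 10)
p(29)/4015 + s(21)/(-1754) = (2*29⁴)/4015 + 10/(-1754) = (2*707281)*(1/4015) + 10*(-1/1754) = 1414562*(1/4015) - 5/877 = 1414562/4015 - 5/877 = 1240550799/3521155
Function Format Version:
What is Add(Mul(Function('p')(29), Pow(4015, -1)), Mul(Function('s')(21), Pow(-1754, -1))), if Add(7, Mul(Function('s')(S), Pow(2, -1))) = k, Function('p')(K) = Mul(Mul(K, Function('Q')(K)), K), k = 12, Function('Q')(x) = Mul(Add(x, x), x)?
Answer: Rational(1240550799, 3521155) ≈ 352.31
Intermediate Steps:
Function('Q')(x) = Mul(2, Pow(x, 2)) (Function('Q')(x) = Mul(Mul(2, x), x) = Mul(2, Pow(x, 2)))
Function('p')(K) = Mul(2, Pow(K, 4)) (Function('p')(K) = Mul(Mul(K, Mul(2, Pow(K, 2))), K) = Mul(Mul(2, Pow(K, 3)), K) = Mul(2, Pow(K, 4)))
Function('s')(S) = 10 (Function('s')(S) = Add(-14, Mul(2, 12)) = Add(-14, 24) = 10)
Add(Mul(Function('p')(29), Pow(4015, -1)), Mul(Function('s')(21), Pow(-1754, -1))) = Add(Mul(Mul(2, Pow(29, 4)), Pow(4015, -1)), Mul(10, Pow(-1754, -1))) = Add(Mul(Mul(2, 707281), Rational(1, 4015)), Mul(10, Rational(-1, 1754))) = Add(Mul(1414562, Rational(1, 4015)), Rational(-5, 877)) = Add(Rational(1414562, 4015), Rational(-5, 877)) = Rational(1240550799, 3521155)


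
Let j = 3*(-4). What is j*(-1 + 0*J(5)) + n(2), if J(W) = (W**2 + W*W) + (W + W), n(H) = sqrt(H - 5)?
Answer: 12 + I*sqrt(3) ≈ 12.0 + 1.732*I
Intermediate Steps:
n(H) = sqrt(-5 + H)
J(W) = 2*W + 2*W**2 (J(W) = (W**2 + W**2) + 2*W = 2*W**2 + 2*W = 2*W + 2*W**2)
j = -12
j*(-1 + 0*J(5)) + n(2) = -12*(-1 + 0*(2*5*(1 + 5))) + sqrt(-5 + 2) = -12*(-1 + 0*(2*5*6)) + sqrt(-3) = -12*(-1 + 0*60) + I*sqrt(3) = -12*(-1 + 0) + I*sqrt(3) = -12*(-1) + I*sqrt(3) = 12 + I*sqrt(3)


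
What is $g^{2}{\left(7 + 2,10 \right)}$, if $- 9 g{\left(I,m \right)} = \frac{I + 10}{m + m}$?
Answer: $\frac{361}{32400} \approx 0.011142$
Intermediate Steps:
$g{\left(I,m \right)} = - \frac{10 + I}{18 m}$ ($g{\left(I,m \right)} = - \frac{\left(I + 10\right) \frac{1}{m + m}}{9} = - \frac{\left(10 + I\right) \frac{1}{2 m}}{9} = - \frac{\frac{1}{2} \frac{1}{m} \left(10 + I\right)}{9} = - \frac{10 + I}{18 m}$)
$g^{2}{\left(7 + 2,10 \right)} = \left(\frac{-10 - \left(7 + 2\right)}{18 \cdot 10}\right)^{2} = \left(\frac{1}{18} \cdot \frac{1}{10} \left(-10 - 9\right)\right)^{2} = \left(\frac{1}{18} \cdot \frac{1}{10} \left(-19\right)\right)^{2} = \left(- \frac{19}{180}\right)^{2} = \frac{361}{32400}$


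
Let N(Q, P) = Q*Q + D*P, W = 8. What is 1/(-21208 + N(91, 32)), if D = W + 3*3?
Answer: -1/12383 ≈ -8.0756e-5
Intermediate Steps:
D = 17 (D = 8 + 3*3 = 8 + 9 = 17)
N(Q, P) = Q**2 + 17*P (N(Q, P) = Q*Q + 17*P = Q**2 + 17*P)
1/(-21208 + N(91, 32)) = 1/(-21208 + (91**2 + 17*32)) = 1/(-21208 + (8281 + 544)) = 1/(-21208 + 8825) = 1/(-12383) = -1/12383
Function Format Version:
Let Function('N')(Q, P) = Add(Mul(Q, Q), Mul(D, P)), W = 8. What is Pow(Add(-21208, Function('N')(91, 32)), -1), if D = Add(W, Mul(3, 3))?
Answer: Rational(-1, 12383) ≈ -8.0756e-5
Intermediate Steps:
D = 17 (D = Add(8, Mul(3, 3)) = Add(8, 9) = 17)
Function('N')(Q, P) = Add(Pow(Q, 2), Mul(17, P)) (Function('N')(Q, P) = Add(Mul(Q, Q), Mul(17, P)) = Add(Pow(Q, 2), Mul(17, P)))
Pow(Add(-21208, Function('N')(91, 32)), -1) = Pow(Add(-21208, Add(Pow(91, 2), Mul(17, 32))), -1) = Pow(Add(-21208, Add(8281, 544)), -1) = Pow(Add(-21208, 8825), -1) = Pow(-12383, -1) = Rational(-1, 12383)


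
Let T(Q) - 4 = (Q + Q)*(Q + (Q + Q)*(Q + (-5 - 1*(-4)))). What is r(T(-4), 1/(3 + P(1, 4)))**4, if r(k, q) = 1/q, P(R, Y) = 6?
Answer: 6561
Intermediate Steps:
T(Q) = 4 + 2*Q*(Q + 2*Q*(-1 + Q)) (T(Q) = 4 + (Q + Q)*(Q + (Q + Q)*(Q + (-5 - 1*(-4)))) = 4 + (2*Q)*(Q + (2*Q)*(Q + (-5 + 4))) = 4 + (2*Q)*(Q + (2*Q)*(Q - 1)) = 4 + (2*Q)*(Q + (2*Q)*(-1 + Q)) = 4 + (2*Q)*(Q + 2*Q*(-1 + Q)) = 4 + 2*Q*(Q + 2*Q*(-1 + Q)))
r(T(-4), 1/(3 + P(1, 4)))**4 = (1/(1/(3 + 6)))**4 = (1/(1/9))**4 = 9**4 = 6561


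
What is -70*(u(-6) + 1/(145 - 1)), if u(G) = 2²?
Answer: -20195/72 ≈ -280.49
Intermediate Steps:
u(G) = 4
-70*(u(-6) + 1/(145 - 1)) = -70*(4 + 1/(145 - 1)) = -70*(4 + 1/144) = -70*577/144 = -20195/72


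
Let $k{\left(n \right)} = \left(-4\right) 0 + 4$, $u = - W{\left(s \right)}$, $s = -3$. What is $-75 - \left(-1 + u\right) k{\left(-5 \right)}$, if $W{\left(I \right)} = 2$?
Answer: $-63$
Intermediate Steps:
$u = -2$ ($u = \left(-1\right) 2 = -2$)
$k{\left(n \right)} = 4$ ($k{\left(n \right)} = 0 + 4 = 4$)
$-75 - \left(-1 + u\right) k{\left(-5 \right)} = -75 - \left(-1 - 2\right) 4 = -75 - \left(-3\right) 4 = -75 - -12 = -75 + 12 = -63$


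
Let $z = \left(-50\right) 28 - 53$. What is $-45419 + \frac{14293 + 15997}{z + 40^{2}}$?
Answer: $- \frac{6646303}{147} \approx -45213.0$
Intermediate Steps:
$z = -1453$ ($z = -1400 - 53 = -1453$)
$-45419 + \frac{14293 + 15997}{z + 40^{2}} = -45419 + \frac{14293 + 15997}{-1453 + 40^{2}} = -45419 + \frac{30290}{-1453 + 1600} = -45419 + \frac{30290}{147} = - \frac{6646303}{147}$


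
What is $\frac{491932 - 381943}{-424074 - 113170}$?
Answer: $- \frac{109989}{537244} \approx -0.20473$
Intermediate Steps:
$\frac{491932 - 381943}{-424074 - 113170} = \frac{109989}{-424074 - 113170} = \frac{109989}{-537244} = 109989 \left(- \frac{1}{537244}\right) = - \frac{109989}{537244}$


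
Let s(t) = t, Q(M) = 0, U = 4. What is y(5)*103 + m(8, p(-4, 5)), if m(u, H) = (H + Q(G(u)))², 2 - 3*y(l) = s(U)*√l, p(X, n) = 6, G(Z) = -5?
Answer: 314/3 - 412*√5/3 ≈ -202.42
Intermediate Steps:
y(l) = ⅔ - 4*√l/3
m(u, H) = H² (m(u, H) = (H + 0)² = H²)
y(5)*103 + m(8, p(-4, 5)) = (⅔ - 4*√5/3)*103 + 6² = (206/3 - 412*√5/3) + 36 = 314/3 - 412*√5/3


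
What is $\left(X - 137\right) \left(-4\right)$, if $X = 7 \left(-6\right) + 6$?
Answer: $692$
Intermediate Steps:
$X = -36$ ($X = -42 + 6 = -36$)
$\left(X - 137\right) \left(-4\right) = \left(-36 - 137\right) \left(-4\right) = \left(-173\right) \left(-4\right) = 692$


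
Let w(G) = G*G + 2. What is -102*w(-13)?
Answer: -17442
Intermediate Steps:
w(G) = 2 + G² (w(G) = G² + 2 = 2 + G²)
-102*w(-13) = -102*(2 + (-13)²) = -102*(2 + 169) = -102*171 = -17442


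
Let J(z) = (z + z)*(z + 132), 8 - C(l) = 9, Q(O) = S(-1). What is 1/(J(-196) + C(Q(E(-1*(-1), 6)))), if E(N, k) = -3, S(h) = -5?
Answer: 1/25087 ≈ 3.9861e-5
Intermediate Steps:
Q(O) = -5
C(l) = -1 (C(l) = 8 - 1*9 = 8 - 9 = -1)
J(z) = 2*z*(132 + z) (J(z) = (2*z)*(132 + z) = 2*z*(132 + z))
1/(J(-196) + C(Q(E(-1*(-1), 6)))) = 1/(2*(-196)*(132 - 196) - 1) = 1/(2*(-196)*(-64) - 1) = 1/(25088 - 1) = 1/25087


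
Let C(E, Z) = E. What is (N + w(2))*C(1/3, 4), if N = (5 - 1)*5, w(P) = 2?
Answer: 22/3 ≈ 7.3333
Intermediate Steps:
N = 20 (N = 4*5 = 20)
(N + w(2))*C(1/3, 4) = (20 + 2)/3 = 22*(1/3) = 22/3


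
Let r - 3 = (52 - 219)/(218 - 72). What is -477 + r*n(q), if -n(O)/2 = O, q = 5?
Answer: -36176/73 ≈ -495.56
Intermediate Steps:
n(O) = -2*O
r = 271/146 (r = 3 + (52 - 219)/(218 - 72) = 3 - 167/146 = 271/146 ≈ 1.8562)
-477 + r*n(q) = -477 + 271*(-2*5)/146 = -477 + (271/146)*(-10) = -477 - 1355/73 = -36176/73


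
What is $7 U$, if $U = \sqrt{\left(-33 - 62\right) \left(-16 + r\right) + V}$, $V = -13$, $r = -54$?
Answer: $7 \sqrt{6637} \approx 570.27$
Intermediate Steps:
$U = \sqrt{6637}$ ($U = \sqrt{\left(-33 - 62\right) \left(-16 - 54\right) - 13} = \sqrt{\left(-95\right) \left(-70\right) - 13} = \sqrt{6650 - 13} = \sqrt{6637} \approx 81.468$)
$7 U = 7 \sqrt{6637}$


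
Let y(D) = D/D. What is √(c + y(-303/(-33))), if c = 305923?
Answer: 2*√76481 ≈ 553.10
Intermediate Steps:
y(D) = 1
√(c + y(-303/(-33))) = √(305923 + 1) = √305924 = 2*√76481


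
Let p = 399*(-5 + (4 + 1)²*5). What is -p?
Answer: -47880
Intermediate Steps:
p = 47880 (p = 399*(-5 + 5²*5) = 399*(-5 + 25*5) = 399*(-5 + 125) = 399*120 = 47880)
-p = -1*47880 = -47880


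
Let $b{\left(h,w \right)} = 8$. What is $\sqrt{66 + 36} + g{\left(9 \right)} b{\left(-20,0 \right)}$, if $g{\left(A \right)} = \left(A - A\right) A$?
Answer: $\sqrt{102} \approx 10.1$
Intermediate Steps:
$g{\left(A \right)} = 0$ ($g{\left(A \right)} = 0 A = 0$)
$\sqrt{66 + 36} + g{\left(9 \right)} b{\left(-20,0 \right)} = \sqrt{66 + 36} + 0 \cdot 8 = \sqrt{102} + 0 = \sqrt{102}$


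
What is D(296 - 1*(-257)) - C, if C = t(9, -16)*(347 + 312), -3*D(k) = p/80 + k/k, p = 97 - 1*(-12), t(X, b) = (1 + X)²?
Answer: -5272063/80 ≈ -65901.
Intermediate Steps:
p = 109 (p = 97 + 12 = 109)
D(k) = -63/80 (D(k) = -(109/80 + k/k)/3 = -(109*(1/80) + 1)/3 = -(109/80 + 1)/3 = -⅓*189/80 = -63/80)
C = 65900 (C = (1 + 9)²*(347 + 312) = 10²*659 = 100*659 = 65900)
D(296 - 1*(-257)) - C = -63/80 - 1*65900 = -63/80 - 65900 = -5272063/80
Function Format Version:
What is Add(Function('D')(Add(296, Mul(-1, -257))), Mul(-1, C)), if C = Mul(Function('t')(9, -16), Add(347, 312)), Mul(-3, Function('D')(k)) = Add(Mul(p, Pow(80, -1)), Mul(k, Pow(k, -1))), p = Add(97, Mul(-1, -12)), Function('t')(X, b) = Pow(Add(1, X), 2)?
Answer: Rational(-5272063, 80) ≈ -65901.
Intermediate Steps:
p = 109 (p = Add(97, 12) = 109)
Function('D')(k) = Rational(-63, 80) (Function('D')(k) = Mul(Rational(-1, 3), Add(Mul(109, Pow(80, -1)), Mul(k, Pow(k, -1)))) = Mul(Rational(-1, 3), Add(Mul(109, Rational(1, 80)), 1)) = Mul(Rational(-1, 3), Add(Rational(109, 80), 1)) = Mul(Rational(-1, 3), Rational(189, 80)) = Rational(-63, 80))
C = 65900 (C = Mul(Pow(Add(1, 9), 2), Add(347, 312)) = Mul(Pow(10, 2), 659) = Mul(100, 659) = 65900)
Add(Function('D')(Add(296, Mul(-1, -257))), Mul(-1, C)) = Add(Rational(-63, 80), Mul(-1, 65900)) = Add(Rational(-63, 80), -65900) = Rational(-5272063, 80)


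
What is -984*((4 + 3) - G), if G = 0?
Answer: -6888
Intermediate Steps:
-984*((4 + 3) - G) = -984*((4 + 3) - 1*0) = -984*(7 + 0) = -984*7 = -6888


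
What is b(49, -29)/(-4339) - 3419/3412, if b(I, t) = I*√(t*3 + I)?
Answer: -3419/3412 - 49*I*√38/4339 ≈ -1.0021 - 0.069614*I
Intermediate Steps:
b(I, t) = I*√(I + 3*t) (b(I, t) = I*√(3*t + I) = I*√(I + 3*t))
b(49, -29)/(-4339) - 3419/3412 = (49*√(49 + 3*(-29)))/(-4339) - 3419/3412 = (49*√(49 - 87))*(-1/4339) - 3419*1/3412 = (49*√(-38))*(-1/4339) - 3419/3412 = (49*(I*√38))*(-1/4339) - 3419/3412 = (49*I*√38)*(-1/4339) - 3419/3412 = -49*I*√38/4339 - 3419/3412 = -3419/3412 - 49*I*√38/4339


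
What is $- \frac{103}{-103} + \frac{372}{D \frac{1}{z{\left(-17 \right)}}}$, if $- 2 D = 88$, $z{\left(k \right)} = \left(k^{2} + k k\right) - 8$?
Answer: $- \frac{52999}{11} \approx -4818.1$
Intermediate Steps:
$z{\left(k \right)} = -8 + 2 k^{2}$ ($z{\left(k \right)} = \left(k^{2} + k^{2}\right) - 8 = 2 k^{2} - 8 = -8 + 2 k^{2}$)
$D = -44$ ($D = \left(- \frac{1}{2}\right) 88 = -44$)
$- \frac{103}{-103} + \frac{372}{D \frac{1}{z{\left(-17 \right)}}} = - \frac{103}{-103} + \frac{372}{\left(-44\right) \frac{1}{-8 + 2 \left(-17\right)^{2}}} = \left(-103\right) \left(- \frac{1}{103}\right) + \frac{372}{\left(-44\right) \frac{1}{-8 + 2 \cdot 289}} = 1 + \frac{372}{\left(-44\right) \frac{1}{-8 + 578}} = 1 + \frac{372}{\left(-44\right) \frac{1}{570}} = 1 + \frac{372}{- \frac{22}{285}} = 1 + 372 \left(- \frac{285}{22}\right) = 1 - \frac{53010}{11} = - \frac{52999}{11}$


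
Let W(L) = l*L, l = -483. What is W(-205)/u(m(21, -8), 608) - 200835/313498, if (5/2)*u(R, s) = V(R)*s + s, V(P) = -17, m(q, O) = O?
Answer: -79556234055/3049708544 ≈ -26.086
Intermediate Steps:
u(R, s) = -32*s/5 (u(R, s) = 2*(-17*s + s)/5 = 2*(-16*s)/5 = -32*s/5)
W(L) = -483*L
W(-205)/u(m(21, -8), 608) - 200835/313498 = (-483*(-205))/((-32/5*608)) - 200835/313498 = 99015/(-19456/5) - 200835*1/313498 = 99015*(-5/19456) - 200835/313498 = -495075/19456 - 200835/313498 = -79556234055/3049708544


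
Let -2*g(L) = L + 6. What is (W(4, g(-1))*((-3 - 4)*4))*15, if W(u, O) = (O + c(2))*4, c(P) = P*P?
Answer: -2520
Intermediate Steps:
g(L) = -3 - L/2 (g(L) = -(L + 6)/2 = -(6 + L)/2 = -3 - L/2)
c(P) = P²
W(u, O) = 16 + 4*O (W(u, O) = (O + 2²)*4 = (O + 4)*4 = (4 + O)*4 = 16 + 4*O)
(W(4, g(-1))*((-3 - 4)*4))*15 = ((16 + 4*(-3 - ½*(-1)))*((-3 - 4)*4))*15 = ((16 + 4*(-3 + ½))*(-7*4))*15 = ((16 + 4*(-5/2))*(-28))*15 = ((16 - 10)*(-28))*15 = (6*(-28))*15 = -168*15 = -2520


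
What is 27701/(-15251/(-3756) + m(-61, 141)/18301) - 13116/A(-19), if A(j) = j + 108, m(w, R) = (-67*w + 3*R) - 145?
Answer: 165591456050328/26299810699 ≈ 6296.3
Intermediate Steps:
m(w, R) = -145 - 67*w + 3*R
A(j) = 108 + j
27701/(-15251/(-3756) + m(-61, 141)/18301) - 13116/A(-19) = 27701/(-15251/(-3756) + (-145 - 67*(-61) + 3*141)/18301) - 13116/(108 - 19) = 27701/(-15251*(-1/3756) + (-145 + 4087 + 423)*(1/18301)) - 13116/89 = 27701/(15251/3756 + 4365*(1/18301)) - 13116*1/89 = 27701/(15251/3756 + 4365/18301) - 13116/89 = 27701/(295503491/68738556) - 13116/89 = 27701*(68738556/295503491) - 13116/89 = 1904126739756/295503491 - 13116/89 = 165591456050328/26299810699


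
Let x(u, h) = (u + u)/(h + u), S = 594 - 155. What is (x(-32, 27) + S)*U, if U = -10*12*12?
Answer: -650592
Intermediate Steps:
S = 439
x(u, h) = 2*u/(h + u) (x(u, h) = (2*u)/(h + u) = 2*u/(h + u))
U = -1440 (U = -120*12 = -1440)
(x(-32, 27) + S)*U = (2*(-32)/(27 - 32) + 439)*(-1440) = (2*(-32)/(-5) + 439)*(-1440) = (2*(-32)*(-1/5) + 439)*(-1440) = (64/5 + 439)*(-1440) = (2259/5)*(-1440) = -650592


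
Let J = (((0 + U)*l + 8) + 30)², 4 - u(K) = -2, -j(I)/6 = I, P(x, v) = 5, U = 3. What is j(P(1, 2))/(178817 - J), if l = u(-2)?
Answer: -30/175681 ≈ -0.00017076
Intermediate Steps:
j(I) = -6*I
u(K) = 6 (u(K) = 4 - 1*(-2) = 4 + 2 = 6)
l = 6
J = 3136 (J = (((0 + 3)*6 + 8) + 30)² = ((3*6 + 8) + 30)² = ((18 + 8) + 30)² = (26 + 30)² = 56² = 3136)
j(P(1, 2))/(178817 - J) = (-6*5)/(178817 - 1*3136) = -30/(178817 - 3136) = -30/175681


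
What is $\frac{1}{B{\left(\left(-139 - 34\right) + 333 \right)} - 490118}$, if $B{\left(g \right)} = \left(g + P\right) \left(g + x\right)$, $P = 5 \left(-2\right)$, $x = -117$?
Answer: $- \frac{1}{483668} \approx -2.0675 \cdot 10^{-6}$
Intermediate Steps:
$P = -10$
$B{\left(g \right)} = \left(-117 + g\right) \left(-10 + g\right)$ ($B{\left(g \right)} = \left(g - 10\right) \left(g - 117\right) = \left(-10 + g\right) \left(-117 + g\right) = \left(-117 + g\right) \left(-10 + g\right)$)
$\frac{1}{B{\left(\left(-139 - 34\right) + 333 \right)} - 490118} = \frac{1}{\left(1170 + \left(\left(-139 - 34\right) + 333\right)^{2} - 127 \left(\left(-139 - 34\right) + 333\right)\right) - 490118} = \frac{1}{\left(1170 + \left(-173 + 333\right)^{2} - 127 \left(-173 + 333\right)\right) - 490118} = \frac{1}{\left(1170 + 160^{2} - 20320\right) - 490118} = \frac{1}{\left(1170 + 25600 - 20320\right) - 490118} = \frac{1}{6450 - 490118} = \frac{1}{-483668} = - \frac{1}{483668}$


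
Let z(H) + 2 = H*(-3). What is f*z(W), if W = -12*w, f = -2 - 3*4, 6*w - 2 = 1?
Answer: -224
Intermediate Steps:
w = 1/2 (w = 1/3 + (1/6)*1 = 1/3 + 1/6 = 1/2 ≈ 0.50000)
f = -14 (f = -2 - 12 = -14)
W = -6 (W = -12*1/2 = -6)
z(H) = -2 - 3*H (z(H) = -2 + H*(-3) = -2 - 3*H)
f*z(W) = -14*(-2 - 3*(-6)) = -14*(-2 + 18) = -14*16 = -224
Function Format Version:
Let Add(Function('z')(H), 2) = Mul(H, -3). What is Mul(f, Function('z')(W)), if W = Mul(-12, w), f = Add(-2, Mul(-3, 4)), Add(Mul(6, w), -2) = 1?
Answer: -224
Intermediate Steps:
w = Rational(1, 2) (w = Add(Rational(1, 3), Mul(Rational(1, 6), 1)) = Add(Rational(1, 3), Rational(1, 6)) = Rational(1, 2) ≈ 0.50000)
f = -14 (f = Add(-2, -12) = -14)
W = -6 (W = Mul(-12, Rational(1, 2)) = -6)
Function('z')(H) = Add(-2, Mul(-3, H)) (Function('z')(H) = Add(-2, Mul(H, -3)) = Add(-2, Mul(-3, H)))
Mul(f, Function('z')(W)) = Mul(-14, Add(-2, Mul(-3, -6))) = Mul(-14, Add(-2, 18)) = Mul(-14, 16) = -224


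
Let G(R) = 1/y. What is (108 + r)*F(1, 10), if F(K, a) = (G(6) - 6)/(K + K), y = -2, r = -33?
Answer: -975/4 ≈ -243.75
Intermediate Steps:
G(R) = -½ (G(R) = 1/(-2) = -½)
F(K, a) = -13/(4*K) (F(K, a) = (-½ - 6)/(K + K) = -13*1/(2*K)/2 = -13/(4*K))
(108 + r)*F(1, 10) = (108 - 33)*(-13/4/1) = 75*(-13/4*1) = 75*(-13/4) = -975/4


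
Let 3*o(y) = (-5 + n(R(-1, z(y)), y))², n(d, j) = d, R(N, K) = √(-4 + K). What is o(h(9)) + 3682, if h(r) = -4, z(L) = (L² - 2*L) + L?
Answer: 11047/3 ≈ 3682.3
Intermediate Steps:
z(L) = L² - L
o(y) = (-5 + √(-4 + y*(-1 + y)))²/3
o(h(9)) + 3682 = (-5 + √(-4 - 4*(-1 - 4)))²/3 + 3682 = (-5 + √(-4 - 4*(-5)))²/3 + 3682 = (-5 + √(-4 + 20))²/3 + 3682 = (-5 + √16)²/3 + 3682 = (-5 + 4)²/3 + 3682 = (⅓)*(-1)² + 3682 = (⅓)*1 + 3682 = ⅓ + 3682 = 11047/3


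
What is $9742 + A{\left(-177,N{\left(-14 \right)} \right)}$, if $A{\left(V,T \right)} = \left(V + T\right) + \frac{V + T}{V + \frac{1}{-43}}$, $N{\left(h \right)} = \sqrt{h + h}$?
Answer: $\frac{72816391}{7612} + \frac{7569 i \sqrt{7}}{3806} \approx 9566.0 + 5.2616 i$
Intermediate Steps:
$N{\left(h \right)} = \sqrt{2} \sqrt{h}$ ($N{\left(h \right)} = \sqrt{2 h} = \sqrt{2} \sqrt{h}$)
$A{\left(V,T \right)} = T + V + \frac{T + V}{- \frac{1}{43} + V}$ ($A{\left(V,T \right)} = \left(T + V\right) + \frac{T + V}{V - \frac{1}{43}} = \left(T + V\right) + \frac{T + V}{- \frac{1}{43} + V} = T + V + \frac{T + V}{- \frac{1}{43} + V}$)
$9742 + A{\left(-177,N{\left(-14 \right)} \right)} = 9742 + \frac{42 \sqrt{2} \sqrt{-14} + 42 \left(-177\right) + 43 \left(-177\right)^{2} + 43 \sqrt{2} \sqrt{-14} \left(-177\right)}{-1 + 43 \left(-177\right)} = 9742 + \frac{42 \sqrt{2} i \sqrt{14} - 7434 + 43 \cdot 31329 + 43 \sqrt{2} i \sqrt{14} \left(-177\right)}{-1 - 7611} = 9742 + \frac{42 \cdot 2 i \sqrt{7} - 7434 + 1347147 + 43 \cdot 2 i \sqrt{7} \left(-177\right)}{-7612} = 9742 - \frac{84 i \sqrt{7} - 7434 + 1347147 - 15222 i \sqrt{7}}{7612} = 9742 - \frac{1339713 - 15138 i \sqrt{7}}{7612} = 9742 - \left(\frac{1339713}{7612} - \frac{7569 i \sqrt{7}}{3806}\right) = \frac{72816391}{7612} + \frac{7569 i \sqrt{7}}{3806}$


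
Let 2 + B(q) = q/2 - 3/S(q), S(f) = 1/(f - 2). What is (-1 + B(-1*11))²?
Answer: 3721/4 ≈ 930.25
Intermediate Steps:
S(f) = 1/(-2 + f)
B(q) = 4 - 5*q/2 (B(q) = -2 + (q/2 - (-6 + 3*q)) = -2 + (q*(½) - 3*(-2 + q)) = -2 + (q/2 + (6 - 3*q)) = -2 + (6 - 5*q/2) = 4 - 5*q/2)
(-1 + B(-1*11))² = (-1 + (4 - (-5)*11/2))² = (-1 + (4 - 5/2*(-11)))² = (-1 + (4 + 55/2))² = (-1 + 63/2)² = (61/2)² = 3721/4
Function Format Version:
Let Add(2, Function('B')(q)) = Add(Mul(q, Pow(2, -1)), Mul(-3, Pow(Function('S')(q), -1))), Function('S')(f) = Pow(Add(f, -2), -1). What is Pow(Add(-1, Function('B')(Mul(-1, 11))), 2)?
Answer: Rational(3721, 4) ≈ 930.25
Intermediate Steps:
Function('S')(f) = Pow(Add(-2, f), -1)
Function('B')(q) = Add(4, Mul(Rational(-5, 2), q)) (Function('B')(q) = Add(-2, Add(Mul(q, Pow(2, -1)), Mul(-3, Pow(Pow(Add(-2, q), -1), -1)))) = Add(-2, Add(Mul(q, Rational(1, 2)), Mul(-3, Add(-2, q)))) = Add(-2, Add(Mul(Rational(1, 2), q), Add(6, Mul(-3, q)))) = Add(-2, Add(6, Mul(Rational(-5, 2), q))) = Add(4, Mul(Rational(-5, 2), q)))
Pow(Add(-1, Function('B')(Mul(-1, 11))), 2) = Pow(Add(-1, Add(4, Mul(Rational(-5, 2), Mul(-1, 11)))), 2) = Pow(Add(-1, Add(4, Mul(Rational(-5, 2), -11))), 2) = Pow(Add(-1, Add(4, Rational(55, 2))), 2) = Pow(Add(-1, Rational(63, 2)), 2) = Pow(Rational(61, 2), 2) = Rational(3721, 4)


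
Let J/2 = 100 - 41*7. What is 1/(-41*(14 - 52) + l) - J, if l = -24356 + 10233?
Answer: 4699309/12565 ≈ 374.00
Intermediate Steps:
l = -14123
J = -374 (J = 2*(100 - 41*7) = 2*(100 - 287) = 2*(-187) = -374)
1/(-41*(14 - 52) + l) - J = 1/(-41*(14 - 52) - 14123) - 1*(-374) = 1/(-41*(-38) - 14123) + 374 = 1/(1558 - 14123) + 374 = 1/(-12565) + 374 = -1/12565 + 374 = 4699309/12565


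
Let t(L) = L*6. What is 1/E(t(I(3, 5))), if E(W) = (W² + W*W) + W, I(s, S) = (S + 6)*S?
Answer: 1/218130 ≈ 4.5844e-6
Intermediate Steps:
I(s, S) = S*(6 + S) (I(s, S) = (6 + S)*S = S*(6 + S))
t(L) = 6*L
E(W) = W + 2*W² (E(W) = (W² + W²) + W = 2*W² + W = W + 2*W²)
1/E(t(I(3, 5))) = 1/((6*(5*(6 + 5)))*(1 + 2*(6*(5*(6 + 5))))) = 1/((6*(5*11))*(1 + 2*(6*(5*11)))) = 1/((6*55)*(1 + 2*(6*55))) = 1/(330*(1 + 2*330)) = 1/(330*(1 + 660)) = 1/(330*661) = 1/218130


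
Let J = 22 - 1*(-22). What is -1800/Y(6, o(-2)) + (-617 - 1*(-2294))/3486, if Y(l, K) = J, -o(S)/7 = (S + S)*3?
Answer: -516751/12782 ≈ -40.428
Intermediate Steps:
o(S) = -42*S (o(S) = -7*(S + S)*3 = -7*2*S*3 = -42*S)
J = 44 (J = 22 + 22 = 44)
Y(l, K) = 44
-1800/Y(6, o(-2)) + (-617 - 1*(-2294))/3486 = -1800/44 + (-617 - 1*(-2294))/3486 = -1800*1/44 + (-617 + 2294)*(1/3486) = -450/11 + 1677*(1/3486) = -450/11 + 559/1162 = -516751/12782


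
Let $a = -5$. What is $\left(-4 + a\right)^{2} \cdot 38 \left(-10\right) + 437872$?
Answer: $407092$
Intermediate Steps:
$\left(-4 + a\right)^{2} \cdot 38 \left(-10\right) + 437872 = \left(-4 - 5\right)^{2} \cdot 38 \left(-10\right) + 437872 = \left(-9\right)^{2} \cdot 38 \left(-10\right) + 437872 = 81 \cdot 38 \left(-10\right) + 437872 = 3078 \left(-10\right) + 437872 = -30780 + 437872 = 407092$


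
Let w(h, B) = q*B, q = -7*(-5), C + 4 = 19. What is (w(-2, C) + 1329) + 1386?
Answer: 3240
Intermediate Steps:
C = 15 (C = -4 + 19 = 15)
q = 35
w(h, B) = 35*B
(w(-2, C) + 1329) + 1386 = (35*15 + 1329) + 1386 = (525 + 1329) + 1386 = 1854 + 1386 = 3240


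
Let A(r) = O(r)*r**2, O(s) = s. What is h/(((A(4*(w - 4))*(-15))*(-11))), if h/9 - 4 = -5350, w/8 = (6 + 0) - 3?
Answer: -729/1280000 ≈ -0.00056953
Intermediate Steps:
w = 24 (w = 8*((6 + 0) - 3) = 8*(6 - 3) = 8*3 = 24)
A(r) = r**3 (A(r) = r*r**2 = r**3)
h = -48114 (h = 36 + 9*(-5350) = 36 - 48150 = -48114)
h/(((A(4*(w - 4))*(-15))*(-11))) = -48114*1/(10560*(24 - 4)**3) = -48114/(((4*20)**3*(-15))*(-11)) = -48114/((80**3*(-15))*(-11)) = -48114/((512000*(-15))*(-11)) = -48114/((-7680000*(-11))) = -48114/84480000 = -48114*1/84480000 = -729/1280000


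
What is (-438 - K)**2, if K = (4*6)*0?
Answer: 191844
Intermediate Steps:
K = 0 (K = 24*0 = 0)
(-438 - K)**2 = (-438 - 1*0)**2 = (-438 + 0)**2 = (-438)**2 = 191844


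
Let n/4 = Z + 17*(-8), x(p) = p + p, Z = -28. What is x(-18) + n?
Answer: -692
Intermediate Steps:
x(p) = 2*p
n = -656 (n = 4*(-28 + 17*(-8)) = 4*(-28 - 136) = 4*(-164) = -656)
x(-18) + n = 2*(-18) - 656 = -36 - 656 = -692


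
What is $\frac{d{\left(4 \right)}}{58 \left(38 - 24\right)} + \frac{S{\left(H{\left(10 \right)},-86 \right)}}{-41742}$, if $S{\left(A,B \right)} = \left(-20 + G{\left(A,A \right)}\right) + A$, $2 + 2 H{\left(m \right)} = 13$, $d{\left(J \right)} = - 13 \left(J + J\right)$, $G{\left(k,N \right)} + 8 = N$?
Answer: $- \frac{1081841}{8473626} \approx -0.12767$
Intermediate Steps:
$G{\left(k,N \right)} = -8 + N$
$d{\left(J \right)} = - 26 J$ ($d{\left(J \right)} = - 13 \cdot 2 J = - 26 J$)
$H{\left(m \right)} = \frac{11}{2}$ ($H{\left(m \right)} = -1 + \frac{1}{2} \cdot 13 = -1 + \frac{13}{2} = \frac{11}{2}$)
$S{\left(A,B \right)} = -28 + 2 A$ ($S{\left(A,B \right)} = \left(-20 + \left(-8 + A\right)\right) + A = \left(-28 + A\right) + A = -28 + 2 A$)
$\frac{d{\left(4 \right)}}{58 \left(38 - 24\right)} + \frac{S{\left(H{\left(10 \right)},-86 \right)}}{-41742} = \frac{\left(-26\right) 4}{58 \left(38 - 24\right)} + \frac{-28 + 2 \cdot \frac{11}{2}}{-41742} = - \frac{104}{58 \cdot 14} + \left(-28 + 11\right) \left(- \frac{1}{41742}\right) = - \frac{104}{812} - - \frac{17}{41742} = \left(-104\right) \frac{1}{812} + \frac{17}{41742} = - \frac{26}{203} + \frac{17}{41742} = - \frac{1081841}{8473626}$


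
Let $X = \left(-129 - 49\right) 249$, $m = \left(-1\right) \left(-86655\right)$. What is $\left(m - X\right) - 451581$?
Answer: $-320604$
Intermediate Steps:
$m = 86655$
$X = -44322$ ($X = \left(-178\right) 249 = -44322$)
$\left(m - X\right) - 451581 = \left(86655 - -44322\right) - 451581 = \left(86655 + 44322\right) - 451581 = 130977 - 451581 = -320604$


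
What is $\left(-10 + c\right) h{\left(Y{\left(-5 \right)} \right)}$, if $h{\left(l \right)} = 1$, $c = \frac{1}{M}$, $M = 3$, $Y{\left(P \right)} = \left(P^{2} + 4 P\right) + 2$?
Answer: $- \frac{29}{3} \approx -9.6667$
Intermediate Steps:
$Y{\left(P \right)} = 2 + P^{2} + 4 P$
$c = \frac{1}{3} \approx 0.33333$
$\left(-10 + c\right) h{\left(Y{\left(-5 \right)} \right)} = \left(-10 + \frac{1}{3}\right) 1 = \left(- \frac{29}{3}\right) 1 = - \frac{29}{3}$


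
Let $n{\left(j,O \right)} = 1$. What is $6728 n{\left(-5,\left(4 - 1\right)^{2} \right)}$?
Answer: $6728$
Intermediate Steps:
$6728 n{\left(-5,\left(4 - 1\right)^{2} \right)} = 6728 \cdot 1 = 6728$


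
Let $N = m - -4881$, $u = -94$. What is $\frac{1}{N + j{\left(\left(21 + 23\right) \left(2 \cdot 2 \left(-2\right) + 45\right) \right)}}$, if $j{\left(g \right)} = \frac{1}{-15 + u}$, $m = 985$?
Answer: $\frac{109}{639393} \approx 0.00017047$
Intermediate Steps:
$N = 5866$ ($N = 985 - -4881 = 985 + 4881 = 5866$)
$j{\left(g \right)} = - \frac{1}{109}$ ($j{\left(g \right)} = \frac{1}{-15 - 94} = \frac{1}{-109} = - \frac{1}{109}$)
$\frac{1}{N + j{\left(\left(21 + 23\right) \left(2 \cdot 2 \left(-2\right) + 45\right) \right)}} = \frac{1}{5866 - \frac{1}{109}} = \frac{1}{\frac{639393}{109}} = \frac{109}{639393}$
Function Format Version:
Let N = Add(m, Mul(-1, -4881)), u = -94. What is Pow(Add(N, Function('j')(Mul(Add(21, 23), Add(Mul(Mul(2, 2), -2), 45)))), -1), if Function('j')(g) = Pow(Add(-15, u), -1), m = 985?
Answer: Rational(109, 639393) ≈ 0.00017047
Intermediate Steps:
N = 5866 (N = Add(985, Mul(-1, -4881)) = Add(985, 4881) = 5866)
Function('j')(g) = Rational(-1, 109) (Function('j')(g) = Pow(Add(-15, -94), -1) = Pow(-109, -1) = Rational(-1, 109))
Pow(Add(N, Function('j')(Mul(Add(21, 23), Add(Mul(Mul(2, 2), -2), 45)))), -1) = Pow(Add(5866, Rational(-1, 109)), -1) = Pow(Rational(639393, 109), -1) = Rational(109, 639393)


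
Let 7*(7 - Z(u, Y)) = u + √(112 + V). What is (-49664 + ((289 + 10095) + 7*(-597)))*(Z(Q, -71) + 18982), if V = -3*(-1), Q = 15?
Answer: -5776048772/7 + 43459*√115/7 ≈ -8.2508e+8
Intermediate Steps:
V = 3
Z(u, Y) = 7 - u/7 - √115/7 (Z(u, Y) = 7 - (u + √(112 + 3))/7 = 7 - (u + √115)/7 = 7 + (-u/7 - √115/7) = 7 - u/7 - √115/7)
(-49664 + ((289 + 10095) + 7*(-597)))*(Z(Q, -71) + 18982) = (-49664 + ((289 + 10095) + 7*(-597)))*((7 - ⅐*15 - √115/7) + 18982) = (-49664 + (10384 - 4179))*((7 - 15/7 - √115/7) + 18982) = (-49664 + 6205)*((34/7 - √115/7) + 18982) = -43459*(132908/7 - √115/7) = -5776048772/7 + 43459*√115/7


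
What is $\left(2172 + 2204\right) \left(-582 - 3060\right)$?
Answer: $-15937392$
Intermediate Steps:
$\left(2172 + 2204\right) \left(-582 - 3060\right) = 4376 \left(-3642\right) = -15937392$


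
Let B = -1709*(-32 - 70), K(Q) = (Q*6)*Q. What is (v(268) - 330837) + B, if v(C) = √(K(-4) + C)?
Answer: -156519 + 2*√91 ≈ -1.5650e+5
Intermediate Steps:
K(Q) = 6*Q² (K(Q) = (6*Q)*Q = 6*Q²)
v(C) = √(96 + C) (v(C) = √(6*(-4)² + C) = √(6*16 + C) = √(96 + C))
B = 174318 (B = -1709*(-102) = 174318)
(v(268) - 330837) + B = (√(96 + 268) - 330837) + 174318 = (√364 - 330837) + 174318 = (2*√91 - 330837) + 174318 = (-330837 + 2*√91) + 174318 = -156519 + 2*√91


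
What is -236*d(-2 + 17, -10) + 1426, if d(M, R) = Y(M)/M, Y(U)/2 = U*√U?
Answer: 1426 - 472*√15 ≈ -402.05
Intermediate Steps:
Y(U) = 2*U^(3/2) (Y(U) = 2*(U*√U) = 2*U^(3/2))
d(M, R) = 2*√M (d(M, R) = (2*M^(3/2))/M = 2*√M)
-236*d(-2 + 17, -10) + 1426 = -472*√(-2 + 17) + 1426 = -472*√15 + 1426 = 1426 - 472*√15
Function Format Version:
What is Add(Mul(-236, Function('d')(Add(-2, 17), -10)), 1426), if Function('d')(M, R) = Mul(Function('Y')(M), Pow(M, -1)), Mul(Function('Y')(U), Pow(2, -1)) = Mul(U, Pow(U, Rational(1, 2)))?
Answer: Add(1426, Mul(-472, Pow(15, Rational(1, 2)))) ≈ -402.05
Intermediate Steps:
Function('Y')(U) = Mul(2, Pow(U, Rational(3, 2))) (Function('Y')(U) = Mul(2, Mul(U, Pow(U, Rational(1, 2)))) = Mul(2, Pow(U, Rational(3, 2))))
Function('d')(M, R) = Mul(2, Pow(M, Rational(1, 2))) (Function('d')(M, R) = Mul(Mul(2, Pow(M, Rational(3, 2))), Pow(M, -1)) = Mul(2, Pow(M, Rational(1, 2))))
Add(Mul(-236, Function('d')(Add(-2, 17), -10)), 1426) = Add(Mul(-236, Mul(2, Pow(Add(-2, 17), Rational(1, 2)))), 1426) = Add(Mul(-236, Mul(2, Pow(15, Rational(1, 2)))), 1426) = Add(Mul(-472, Pow(15, Rational(1, 2))), 1426) = Add(1426, Mul(-472, Pow(15, Rational(1, 2))))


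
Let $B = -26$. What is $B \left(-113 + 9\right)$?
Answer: $2704$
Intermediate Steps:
$B \left(-113 + 9\right) = - 26 \left(-113 + 9\right) = \left(-26\right) \left(-104\right) = 2704$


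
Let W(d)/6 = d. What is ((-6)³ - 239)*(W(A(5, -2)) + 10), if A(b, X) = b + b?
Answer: -31850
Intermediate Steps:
A(b, X) = 2*b
W(d) = 6*d
((-6)³ - 239)*(W(A(5, -2)) + 10) = ((-6)³ - 239)*(6*(2*5) + 10) = (-216 - 239)*(6*10 + 10) = -455*(60 + 10) = -455*70 = -31850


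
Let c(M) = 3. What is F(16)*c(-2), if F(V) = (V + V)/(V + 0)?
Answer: 6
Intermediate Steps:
F(V) = 2 (F(V) = (2*V)/V = 2)
F(16)*c(-2) = 2*3 = 6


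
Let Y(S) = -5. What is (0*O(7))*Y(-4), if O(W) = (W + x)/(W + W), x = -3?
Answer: 0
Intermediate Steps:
O(W) = (-3 + W)/(2*W) (O(W) = (W - 3)/(W + W) = (-3 + W)/((2*W)) = (-3 + W)*(1/(2*W)) = (-3 + W)/(2*W))
(0*O(7))*Y(-4) = (0*((1/2)*(-3 + 7)/7))*(-5) = (0*((1/2)*(1/7)*4))*(-5) = (0*(2/7))*(-5) = 0*(-5) = 0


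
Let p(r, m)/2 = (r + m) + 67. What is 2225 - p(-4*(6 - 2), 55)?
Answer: 2013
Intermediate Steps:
p(r, m) = 134 + 2*m + 2*r (p(r, m) = 2*((r + m) + 67) = 2*((m + r) + 67) = 2*(67 + m + r) = 134 + 2*m + 2*r)
2225 - p(-4*(6 - 2), 55) = 2225 - (134 + 2*55 + 2*(-4*(6 - 2))) = 2225 - (134 + 110 + 2*(-4*4)) = 2225 - (134 + 110 + 2*(-16)) = 2225 - (134 + 110 - 32) = 2225 - 1*212 = 2225 - 212 = 2013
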